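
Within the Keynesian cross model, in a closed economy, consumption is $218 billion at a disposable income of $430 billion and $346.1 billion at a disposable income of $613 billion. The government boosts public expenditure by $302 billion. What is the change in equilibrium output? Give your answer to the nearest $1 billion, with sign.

MPC = ΔC/ΔYd = (346.1 − 218)/(613 − 430) = 128.1/183 = 0.7.
Expenditure multiplier = 1/(1 − MPC) = 1/(1 − 0.7) = 1/0.3 ≈ 3.333.
ΔY = k × ΔG = (+$302 billion) / 0.3 ≈ +$1,007 billion.

+$1,007 billion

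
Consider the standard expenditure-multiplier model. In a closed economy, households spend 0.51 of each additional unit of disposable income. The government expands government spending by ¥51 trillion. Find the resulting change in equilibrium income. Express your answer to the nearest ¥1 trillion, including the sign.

+¥104 trillion

Spending multiplier = 1/(1 − MPC) = 1/(1 − 0.51) = 1/0.49 ≈ 2.041.
ΔY = k × ΔG = (+¥51 trillion) / 0.49 ≈ +¥104 trillion.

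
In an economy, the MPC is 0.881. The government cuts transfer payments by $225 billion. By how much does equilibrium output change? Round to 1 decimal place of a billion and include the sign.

−$1,665.8 billion

The transfer change shifts disposable income by −$225 billion, so first-round consumption changes by c·ΔTR = 0.881 × (−$225 billion) = −$198.225 billion.
Expenditure multiplier = 1/(1 − MPC) = 1/(1 − 0.881) = 1/0.119 ≈ 8.403.
The transfer multiplier is c × k ≈ 7.403, so ΔY = k × (c·ΔTR) = (−$198.225 billion) / 0.119 ≈ −$1,665.8 billion.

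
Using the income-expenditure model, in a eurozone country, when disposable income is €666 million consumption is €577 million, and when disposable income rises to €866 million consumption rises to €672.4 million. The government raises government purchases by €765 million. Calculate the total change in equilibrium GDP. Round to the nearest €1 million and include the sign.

+€1,463 million

MPC = ΔC/ΔYd = (672.4 − 577)/(866 − 666) = 95.4/200 = 0.477.
Spending multiplier = 1/(1 − MPC) = 1/(1 − 0.477) = 1/0.523 ≈ 1.912.
ΔY = k × ΔG = (+€765 million) / 0.523 ≈ +€1,463 million.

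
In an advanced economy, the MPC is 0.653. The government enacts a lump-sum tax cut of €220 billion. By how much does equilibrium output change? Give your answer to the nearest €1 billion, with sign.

+€414 billion

A lump-sum tax change of −€220 billion shifts disposable income by +€220 billion; first-round consumption changes by −c × ΔT = −0.653 × (−€220 billion) = +€143.66 billion.
Expenditure multiplier = 1/(1 − MPC) = 1/(1 − 0.653) = 1/0.347 ≈ 2.882.
The tax multiplier is −c × k ≈ −1.882, so ΔY = k × (−c·ΔT) = (+€143.66 billion) / 0.347 ≈ +€414 billion.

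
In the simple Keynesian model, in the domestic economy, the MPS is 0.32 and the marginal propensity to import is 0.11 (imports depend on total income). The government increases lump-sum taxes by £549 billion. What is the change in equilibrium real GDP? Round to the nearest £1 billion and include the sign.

−£868 billion

MPC = 1 − MPS = 1 − 0.32 = 0.68.
A lump-sum tax change of +£549 billion shifts disposable income by −£549 billion; first-round consumption changes by −c × ΔT = −0.68 × (+£549 billion) = −£373.32 billion.
Expenditure multiplier = 1/(1 − c + m) = 1/(1 − 0.68 + 0.11) = 1/0.43 ≈ 2.326.
The tax multiplier is −c × k ≈ −1.581, so ΔY = k × (−c·ΔT) = (−£373.32 billion) / 0.43 ≈ −£868 billion.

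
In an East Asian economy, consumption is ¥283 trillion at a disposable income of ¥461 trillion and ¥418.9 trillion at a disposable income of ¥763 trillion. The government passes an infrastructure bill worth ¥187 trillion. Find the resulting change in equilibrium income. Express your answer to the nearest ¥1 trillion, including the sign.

MPC = ΔC/ΔYd = (418.9 − 283)/(763 − 461) = 135.9/302 = 0.45.
Spending multiplier = 1/(1 − MPC) = 1/(1 − 0.45) = 1/0.55 ≈ 1.818.
ΔY = k × ΔG = (+¥187 trillion) / 0.55 = +¥340 trillion.

+¥340 trillion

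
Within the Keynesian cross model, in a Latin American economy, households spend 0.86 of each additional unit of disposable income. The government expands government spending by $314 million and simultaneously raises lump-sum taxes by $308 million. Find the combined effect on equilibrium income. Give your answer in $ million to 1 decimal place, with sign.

Expenditure multiplier = 1/(1 − MPC) = 1/(1 − 0.86) = 1/0.14 ≈ 7.143.
ΔG contributes k·ΔG = (+$314 million) / 0.14 ≈ +$2,242.9 million.
ΔT of +$308 million changes first-round spending by −c·ΔT = −$264.88 million, contributing k·(−c·ΔT) = (−$264.88 million) / 0.14 = −$1,892 million.
Net ΔY = k(ΔG − c·ΔT) = (+$49.12 million) / 0.14 ≈ +$350.9 million.

+$350.9 million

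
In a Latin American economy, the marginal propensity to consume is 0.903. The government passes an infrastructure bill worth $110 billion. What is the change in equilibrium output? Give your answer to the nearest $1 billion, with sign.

+$1,134 billion

Expenditure multiplier = 1/(1 − MPC) = 1/(1 − 0.903) = 1/0.097 ≈ 10.309.
ΔY = k × ΔG = (+$110 billion) / 0.097 ≈ +$1,134 billion.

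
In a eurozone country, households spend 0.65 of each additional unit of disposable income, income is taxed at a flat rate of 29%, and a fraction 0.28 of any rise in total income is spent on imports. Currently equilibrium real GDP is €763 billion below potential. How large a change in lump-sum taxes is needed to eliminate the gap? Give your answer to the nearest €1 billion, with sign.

−€961 billion

Spending multiplier = 1/(1 − c(1−t) + m) = 1/(1 − 0.65×0.71 + 0.28) = 1/0.8185 ≈ 1.222.
Tax multiplier = −c·k = −0.65/0.8185 ≈ −0.794. Need ΔY = +€763 billion, so ΔT = ΔY/(−c·k) = −(+€763 billion) × 0.8185 / 0.65 ≈ −€961 billion.
The government should cut lump-sum taxes by €961 billion.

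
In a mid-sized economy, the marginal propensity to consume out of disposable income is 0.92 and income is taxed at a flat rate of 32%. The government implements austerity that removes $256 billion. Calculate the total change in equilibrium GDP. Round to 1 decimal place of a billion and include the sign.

Spending multiplier = 1/(1 − c(1−t)) = 1/(1 − 0.92×0.68) = 1/0.3744 ≈ 2.671.
ΔY = k × ΔG = (−$256 billion) / 0.3744 ≈ −$683.8 billion.

−$683.8 billion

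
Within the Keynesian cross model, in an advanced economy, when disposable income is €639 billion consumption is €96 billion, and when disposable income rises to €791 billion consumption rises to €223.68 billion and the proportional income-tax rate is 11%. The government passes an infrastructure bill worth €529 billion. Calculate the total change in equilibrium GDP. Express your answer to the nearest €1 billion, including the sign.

+€2,096 billion

MPC = ΔC/ΔYd = (223.68 − 96)/(791 − 639) = 127.68/152 = 0.84.
Government-spending multiplier = 1/(1 − c(1−t)) = 1/(1 − 0.84×0.89) = 1/0.2524 ≈ 3.962.
ΔY = k × ΔG = (+€529 billion) / 0.2524 ≈ +€2,096 billion.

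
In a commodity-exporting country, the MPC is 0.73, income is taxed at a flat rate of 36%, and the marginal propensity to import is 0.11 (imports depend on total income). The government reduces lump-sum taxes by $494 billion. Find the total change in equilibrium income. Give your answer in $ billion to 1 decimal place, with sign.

+$561.0 billion

A lump-sum tax change of −$494 billion shifts disposable income by +$494 billion; first-round consumption changes by −c × ΔT = −0.73 × (−$494 billion) = +$360.62 billion.
Expenditure multiplier = 1/(1 − c(1−t) + m) = 1/(1 − 0.73×0.64 + 0.11) = 1/0.6428 ≈ 1.556.
The tax multiplier is −c × k ≈ −1.136, so ΔY = k × (−c·ΔT) = (+$360.62 billion) / 0.6428 ≈ +$561 billion.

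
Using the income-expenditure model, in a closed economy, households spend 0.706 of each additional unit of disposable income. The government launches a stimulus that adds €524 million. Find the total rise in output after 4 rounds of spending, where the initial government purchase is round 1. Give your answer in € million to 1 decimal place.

Round 1 adds ΔG = €524 million; each later round is MPC = 0.706 times the previous.
After 4 rounds: 524 + 369.944 + 261.180464 + 184.393407584 = ΔG·(1 − c^4)/(1 − c) = 524 × (1 − 0.248438446096)/0.294 ≈ €1,339.5 million.

€1,339.5 million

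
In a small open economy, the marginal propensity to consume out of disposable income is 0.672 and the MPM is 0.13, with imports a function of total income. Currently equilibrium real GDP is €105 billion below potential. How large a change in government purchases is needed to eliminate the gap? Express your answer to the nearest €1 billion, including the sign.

+€48 billion

Spending multiplier = 1/(1 − c + m) = 1/(1 − 0.672 + 0.13) = 1/0.458 ≈ 2.183.
Need ΔY = +€105 billion, so ΔG = ΔY/k = (+€105 billion) × 0.458 ≈ +€48 billion.
The government should increase government purchases by €48 billion.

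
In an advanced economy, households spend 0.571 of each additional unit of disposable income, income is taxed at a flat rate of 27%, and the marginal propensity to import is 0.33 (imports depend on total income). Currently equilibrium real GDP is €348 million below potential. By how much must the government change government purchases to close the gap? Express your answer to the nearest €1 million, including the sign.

Spending multiplier = 1/(1 − c(1−t) + m) = 1/(1 − 0.571×0.73 + 0.33) = 1/0.91317 ≈ 1.095.
Need ΔY = +€348 million, so ΔG = ΔY/k = (+€348 million) × 0.91317 ≈ +€318 million.
The government should increase government purchases by €318 million.

+€318 million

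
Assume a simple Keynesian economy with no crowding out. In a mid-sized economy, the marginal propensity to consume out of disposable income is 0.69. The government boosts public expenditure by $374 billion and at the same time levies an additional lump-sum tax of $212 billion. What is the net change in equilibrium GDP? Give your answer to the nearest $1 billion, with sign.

Expenditure multiplier = 1/(1 − MPC) = 1/(1 − 0.69) = 1/0.31 ≈ 3.226.
ΔG contributes k·ΔG = (+$374 billion) / 0.31 ≈ +$1,206.5 billion.
ΔT of +$212 billion changes first-round spending by −c·ΔT = −$146.28 billion, contributing k·(−c·ΔT) = (−$146.28 billion) / 0.31 ≈ −$471.9 billion.
Net ΔY = k(ΔG − c·ΔT) = (+$227.72 billion) / 0.31 ≈ +$735 billion.

+$735 billion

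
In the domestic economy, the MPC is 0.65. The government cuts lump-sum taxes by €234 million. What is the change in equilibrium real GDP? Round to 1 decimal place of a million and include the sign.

+€434.6 million

A lump-sum tax change of −€234 million shifts disposable income by +€234 million; first-round consumption changes by −c × ΔT = −0.65 × (−€234 million) = +€152.1 million.
Expenditure multiplier = 1/(1 − MPC) = 1/(1 − 0.65) = 1/0.35 ≈ 2.857.
The tax multiplier is −c × k ≈ −1.857, so ΔY = k × (−c·ΔT) = (+€152.1 million) / 0.35 ≈ +€434.6 million.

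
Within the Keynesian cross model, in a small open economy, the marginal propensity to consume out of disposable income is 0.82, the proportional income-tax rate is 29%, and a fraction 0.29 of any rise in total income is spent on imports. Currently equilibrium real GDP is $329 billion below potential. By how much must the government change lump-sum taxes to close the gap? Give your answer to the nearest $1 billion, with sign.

−$284 billion

Spending multiplier = 1/(1 − c(1−t) + m) = 1/(1 − 0.82×0.71 + 0.29) = 1/0.7078 ≈ 1.413.
Tax multiplier = −c·k = −0.82/0.7078 ≈ −1.159. Need ΔY = +$329 billion, so ΔT = ΔY/(−c·k) = −(+$329 billion) × 0.7078 / 0.82 ≈ −$284 billion.
The government should cut lump-sum taxes by $284 billion.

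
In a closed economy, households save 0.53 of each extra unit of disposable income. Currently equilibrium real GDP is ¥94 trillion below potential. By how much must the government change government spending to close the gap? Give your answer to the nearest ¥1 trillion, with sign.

+¥50 trillion

MPC = 1 − MPS = 1 − 0.53 = 0.47.
Spending multiplier = 1/(1 − MPC) = 1/(1 − 0.47) = 1/0.53 ≈ 1.887.
Need ΔY = +¥94 trillion, so ΔG = ΔY/k = (+¥94 trillion) × 0.53 ≈ +¥50 trillion.
The government should increase government spending by ¥50 trillion.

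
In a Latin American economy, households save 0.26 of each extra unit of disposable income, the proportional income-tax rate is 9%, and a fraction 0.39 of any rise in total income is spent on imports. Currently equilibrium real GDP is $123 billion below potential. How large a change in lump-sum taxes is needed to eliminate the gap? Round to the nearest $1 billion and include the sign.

MPC = 1 − MPS = 1 − 0.26 = 0.74.
Spending multiplier = 1/(1 − c(1−t) + m) = 1/(1 − 0.74×0.91 + 0.39) = 1/0.7166 ≈ 1.395.
Tax multiplier = −c·k = −0.74/0.7166 ≈ −1.033. Need ΔY = +$123 billion, so ΔT = ΔY/(−c·k) = −(+$123 billion) × 0.7166 / 0.74 ≈ −$119 billion.
The government should cut lump-sum taxes by $119 billion.

−$119 billion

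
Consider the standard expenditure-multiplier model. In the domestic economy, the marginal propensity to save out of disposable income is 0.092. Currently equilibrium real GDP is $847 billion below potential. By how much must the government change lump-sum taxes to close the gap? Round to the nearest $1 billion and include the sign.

MPC = 1 − MPS = 1 − 0.092 = 0.908.
Spending multiplier = 1/(1 − MPC) = 1/(1 − 0.908) = 1/0.092 ≈ 10.87.
Tax multiplier = −c·k = −0.908/0.092 ≈ −9.87. Need ΔY = +$847 billion, so ΔT = ΔY/(−c·k) = −(+$847 billion) × 0.092 / 0.908 ≈ −$86 billion.
The government should cut lump-sum taxes by $86 billion.

−$86 billion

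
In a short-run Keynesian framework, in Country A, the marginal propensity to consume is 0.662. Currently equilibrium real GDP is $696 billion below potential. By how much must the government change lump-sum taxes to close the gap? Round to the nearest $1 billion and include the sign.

−$355 billion

Spending multiplier = 1/(1 − MPC) = 1/(1 − 0.662) = 1/0.338 ≈ 2.959.
Tax multiplier = −c·k = −0.662/0.338 ≈ −1.959. Need ΔY = +$696 billion, so ΔT = ΔY/(−c·k) = −(+$696 billion) × 0.338 / 0.662 ≈ −$355 billion.
The government should cut lump-sum taxes by $355 billion.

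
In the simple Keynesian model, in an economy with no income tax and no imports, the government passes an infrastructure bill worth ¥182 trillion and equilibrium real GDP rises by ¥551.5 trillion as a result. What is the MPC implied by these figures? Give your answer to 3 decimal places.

0.670

Implied spending multiplier k = ΔY/ΔG = 551.5/182 ≈ 3.0302.
Since k = 1/(1 − MPC), MPC = 1 − 1/k = 1 − ΔG/ΔY = 1 − 182/551.5 ≈ 0.670.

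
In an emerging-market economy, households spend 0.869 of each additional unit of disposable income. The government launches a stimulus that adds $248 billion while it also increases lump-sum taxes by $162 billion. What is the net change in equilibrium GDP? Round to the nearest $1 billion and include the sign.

+$818 billion

Expenditure multiplier = 1/(1 − MPC) = 1/(1 − 0.869) = 1/0.131 ≈ 7.634.
ΔG contributes k·ΔG = (+$248 billion) / 0.131 ≈ +$1,893.1 billion.
ΔT of +$162 billion changes first-round spending by −c·ΔT = −$140.778 billion, contributing k·(−c·ΔT) = (−$140.778 billion) / 0.131 ≈ −$1,074.6 billion.
Net ΔY = k(ΔG − c·ΔT) = (+$107.222 billion) / 0.131 ≈ +$818 billion.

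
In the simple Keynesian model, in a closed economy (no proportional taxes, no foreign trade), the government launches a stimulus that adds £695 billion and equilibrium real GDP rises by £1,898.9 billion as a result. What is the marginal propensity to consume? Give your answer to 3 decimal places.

0.634

Implied spending multiplier k = ΔY/ΔG = 1,898.9/695 ≈ 2.7322.
Since k = 1/(1 − MPC), MPC = 1 − 1/k = 1 − ΔG/ΔY = 1 − 695/1,898.9 ≈ 0.634.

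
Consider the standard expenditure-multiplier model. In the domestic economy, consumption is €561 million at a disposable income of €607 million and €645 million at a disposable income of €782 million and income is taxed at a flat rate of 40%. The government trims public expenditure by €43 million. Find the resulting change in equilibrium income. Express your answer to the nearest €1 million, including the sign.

−€60 million

MPC = ΔC/ΔYd = (645 − 561)/(782 − 607) = 84/175 = 0.48.
Expenditure multiplier = 1/(1 − c(1−t)) = 1/(1 − 0.48×0.6) = 1/0.712 ≈ 1.404.
ΔY = k × ΔG = (−€43 million) / 0.712 ≈ −€60 million.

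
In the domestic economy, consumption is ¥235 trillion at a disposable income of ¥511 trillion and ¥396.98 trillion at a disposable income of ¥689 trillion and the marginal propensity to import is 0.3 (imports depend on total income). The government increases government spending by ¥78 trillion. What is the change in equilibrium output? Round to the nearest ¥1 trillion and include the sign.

+¥200 trillion

MPC = ΔC/ΔYd = (396.98 − 235)/(689 − 511) = 161.98/178 = 0.91.
Spending multiplier = 1/(1 − c + m) = 1/(1 − 0.91 + 0.3) = 1/0.39 ≈ 2.564.
ΔY = k × ΔG = (+¥78 trillion) / 0.39 = +¥200 trillion.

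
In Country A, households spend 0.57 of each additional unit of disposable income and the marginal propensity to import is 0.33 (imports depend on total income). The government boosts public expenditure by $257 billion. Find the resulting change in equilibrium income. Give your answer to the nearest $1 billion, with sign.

+$338 billion

Spending multiplier = 1/(1 − c + m) = 1/(1 − 0.57 + 0.33) = 1/0.76 ≈ 1.316.
ΔY = k × ΔG = (+$257 billion) / 0.76 ≈ +$338 billion.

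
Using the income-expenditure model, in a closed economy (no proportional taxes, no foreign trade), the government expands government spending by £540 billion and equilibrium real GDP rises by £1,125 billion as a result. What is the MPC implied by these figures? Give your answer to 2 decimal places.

0.52

Implied spending multiplier k = ΔY/ΔG = 1,125/540 ≈ 2.0833.
Since k = 1/(1 − MPC), MPC = 1 − 1/k = 1 − ΔG/ΔY = 1 − 540/1,125 = 0.52.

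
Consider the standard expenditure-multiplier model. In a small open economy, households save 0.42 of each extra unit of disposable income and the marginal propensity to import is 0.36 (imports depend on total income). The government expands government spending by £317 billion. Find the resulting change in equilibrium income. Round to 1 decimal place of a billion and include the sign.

MPC = 1 − MPS = 1 − 0.42 = 0.58.
Spending multiplier = 1/(1 − c + m) = 1/(1 − 0.58 + 0.36) = 1/0.78 ≈ 1.282.
ΔY = k × ΔG = (+£317 billion) / 0.78 ≈ +£406.4 billion.

+£406.4 billion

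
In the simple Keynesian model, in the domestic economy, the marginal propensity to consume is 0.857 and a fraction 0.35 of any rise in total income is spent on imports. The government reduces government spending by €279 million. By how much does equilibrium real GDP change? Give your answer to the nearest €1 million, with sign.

−€566 million

Spending multiplier = 1/(1 − c + m) = 1/(1 − 0.857 + 0.35) = 1/0.493 ≈ 2.028.
ΔY = k × ΔG = (−€279 million) / 0.493 ≈ −€566 million.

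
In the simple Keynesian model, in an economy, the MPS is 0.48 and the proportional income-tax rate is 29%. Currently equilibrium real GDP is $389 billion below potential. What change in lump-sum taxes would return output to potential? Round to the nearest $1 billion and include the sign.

MPC = 1 − MPS = 1 − 0.48 = 0.52.
Spending multiplier = 1/(1 − c(1−t)) = 1/(1 − 0.52×0.71) = 1/0.6308 ≈ 1.585.
Tax multiplier = −c·k = −0.52/0.6308 ≈ −0.824. Need ΔY = +$389 billion, so ΔT = ΔY/(−c·k) = −(+$389 billion) × 0.6308 / 0.52 ≈ −$472 billion.
The government should cut lump-sum taxes by $472 billion.

−$472 billion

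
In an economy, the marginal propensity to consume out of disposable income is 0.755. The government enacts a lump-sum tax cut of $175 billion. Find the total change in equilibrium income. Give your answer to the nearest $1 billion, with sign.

A lump-sum tax change of −$175 billion shifts disposable income by +$175 billion; first-round consumption changes by −c × ΔT = −0.755 × (−$175 billion) = +$132.125 billion.
Expenditure multiplier = 1/(1 − MPC) = 1/(1 − 0.755) = 1/0.245 ≈ 4.082.
The tax multiplier is −c × k ≈ −3.082, so ΔY = k × (−c·ΔT) = (+$132.125 billion) / 0.245 ≈ +$539 billion.

+$539 billion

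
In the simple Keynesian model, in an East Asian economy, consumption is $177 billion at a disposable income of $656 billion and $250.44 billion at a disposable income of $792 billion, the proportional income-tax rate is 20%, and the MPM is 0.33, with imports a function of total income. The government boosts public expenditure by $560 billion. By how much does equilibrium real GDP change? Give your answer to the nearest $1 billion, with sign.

MPC = ΔC/ΔYd = (250.44 − 177)/(792 − 656) = 73.44/136 = 0.54.
Spending multiplier = 1/(1 − c(1−t) + m) = 1/(1 − 0.54×0.8 + 0.33) = 1/0.898 ≈ 1.114.
ΔY = k × ΔG = (+$560 billion) / 0.898 ≈ +$624 billion.

+$624 billion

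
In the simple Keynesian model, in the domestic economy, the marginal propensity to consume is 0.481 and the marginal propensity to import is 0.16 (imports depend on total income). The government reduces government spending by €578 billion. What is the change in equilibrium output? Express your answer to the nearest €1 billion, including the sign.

Expenditure multiplier = 1/(1 − c + m) = 1/(1 − 0.481 + 0.16) = 1/0.679 ≈ 1.473.
ΔY = k × ΔG = (−€578 billion) / 0.679 ≈ −€851 billion.

−€851 billion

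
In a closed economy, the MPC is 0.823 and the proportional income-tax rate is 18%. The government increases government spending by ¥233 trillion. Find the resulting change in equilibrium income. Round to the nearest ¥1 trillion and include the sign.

+¥717 trillion

Expenditure multiplier = 1/(1 − c(1−t)) = 1/(1 − 0.823×0.82) = 1/0.32514 ≈ 3.076.
ΔY = k × ΔG = (+¥233 trillion) / 0.32514 ≈ +¥717 trillion.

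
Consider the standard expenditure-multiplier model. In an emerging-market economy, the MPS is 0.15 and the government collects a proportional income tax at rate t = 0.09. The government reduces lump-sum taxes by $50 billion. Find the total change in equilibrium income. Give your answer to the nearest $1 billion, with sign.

+$188 billion

MPC = 1 − MPS = 1 − 0.15 = 0.85.
A lump-sum tax change of −$50 billion shifts disposable income by +$50 billion; first-round consumption changes by −c × ΔT = −0.85 × (−$50 billion) = +$42.5 billion.
Expenditure multiplier = 1/(1 − c(1−t)) = 1/(1 − 0.85×0.91) = 1/0.2265 ≈ 4.415.
The tax multiplier is −c × k ≈ −3.753, so ΔY = k × (−c·ΔT) = (+$42.5 billion) / 0.2265 ≈ +$188 billion.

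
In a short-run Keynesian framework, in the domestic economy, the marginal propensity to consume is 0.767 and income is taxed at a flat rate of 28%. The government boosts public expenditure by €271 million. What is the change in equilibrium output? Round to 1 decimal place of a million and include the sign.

+€605.2 million

Government-spending multiplier = 1/(1 − c(1−t)) = 1/(1 − 0.767×0.72) = 1/0.44776 ≈ 2.233.
ΔY = k × ΔG = (+€271 million) / 0.44776 ≈ +€605.2 million.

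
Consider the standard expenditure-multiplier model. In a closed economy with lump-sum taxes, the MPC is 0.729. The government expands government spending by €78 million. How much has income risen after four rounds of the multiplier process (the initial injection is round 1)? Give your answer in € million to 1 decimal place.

Round 1 adds ΔG = €78 million; each later round is MPC = 0.729 times the previous.
After 4 rounds: 78 + 56.862 + 41.452398 + 30.218798142 = ΔG·(1 − c^4)/(1 − c) = 78 × (1 − 0.282429536481)/0.271 ≈ €206.5 million.

€206.5 million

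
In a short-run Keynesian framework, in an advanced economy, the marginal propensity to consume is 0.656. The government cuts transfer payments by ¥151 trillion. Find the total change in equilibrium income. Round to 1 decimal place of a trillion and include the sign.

−¥288.0 trillion

The transfer change shifts disposable income by −¥151 trillion, so first-round consumption changes by c·ΔTR = 0.656 × (−¥151 trillion) = −¥99.056 trillion.
Expenditure multiplier = 1/(1 − MPC) = 1/(1 − 0.656) = 1/0.344 ≈ 2.907.
The transfer multiplier is c × k ≈ 1.907, so ΔY = k × (c·ΔTR) = (−¥99.056 trillion) / 0.344 ≈ −¥288 trillion.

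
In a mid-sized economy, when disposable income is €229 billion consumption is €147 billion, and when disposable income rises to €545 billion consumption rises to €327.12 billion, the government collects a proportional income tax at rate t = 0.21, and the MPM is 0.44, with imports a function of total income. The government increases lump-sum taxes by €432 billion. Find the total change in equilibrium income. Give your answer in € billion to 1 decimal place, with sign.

MPC = ΔC/ΔYd = (327.12 − 147)/(545 − 229) = 180.12/316 = 0.57.
A lump-sum tax change of +€432 billion shifts disposable income by −€432 billion; first-round consumption changes by −c × ΔT = −0.57 × (+€432 billion) = −€246.24 billion.
Expenditure multiplier = 1/(1 − c(1−t) + m) = 1/(1 − 0.57×0.79 + 0.44) = 1/0.9897 ≈ 1.01.
The tax multiplier is −c × k ≈ −0.576, so ΔY = k × (−c·ΔT) = (−€246.24 billion) / 0.9897 ≈ −€248.8 billion.

−€248.8 billion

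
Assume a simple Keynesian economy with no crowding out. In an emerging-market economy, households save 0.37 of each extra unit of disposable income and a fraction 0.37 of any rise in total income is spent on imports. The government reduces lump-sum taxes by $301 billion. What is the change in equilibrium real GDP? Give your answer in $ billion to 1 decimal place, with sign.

+$256.3 billion

MPC = 1 − MPS = 1 − 0.37 = 0.63.
A lump-sum tax change of −$301 billion shifts disposable income by +$301 billion; first-round consumption changes by −c × ΔT = −0.63 × (−$301 billion) = +$189.63 billion.
Expenditure multiplier = 1/(1 − c + m) = 1/(1 − 0.63 + 0.37) = 1/0.74 ≈ 1.351.
The tax multiplier is −c × k ≈ −0.851, so ΔY = k × (−c·ΔT) = (+$189.63 billion) / 0.74 ≈ +$256.3 billion.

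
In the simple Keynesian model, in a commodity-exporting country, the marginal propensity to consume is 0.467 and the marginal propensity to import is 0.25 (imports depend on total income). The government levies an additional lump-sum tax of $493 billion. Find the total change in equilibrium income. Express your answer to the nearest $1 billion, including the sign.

−$294 billion

A lump-sum tax change of +$493 billion shifts disposable income by −$493 billion; first-round consumption changes by −c × ΔT = −0.467 × (+$493 billion) = −$230.231 billion.
Expenditure multiplier = 1/(1 − c + m) = 1/(1 − 0.467 + 0.25) = 1/0.783 ≈ 1.277.
The tax multiplier is −c × k ≈ −0.596, so ΔY = k × (−c·ΔT) = (−$230.231 billion) / 0.783 ≈ −$294 billion.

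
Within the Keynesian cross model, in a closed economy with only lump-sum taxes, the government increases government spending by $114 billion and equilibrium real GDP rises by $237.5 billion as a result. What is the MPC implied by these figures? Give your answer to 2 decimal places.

0.52

Implied spending multiplier k = ΔY/ΔG = 237.5/114 ≈ 2.0833.
Since k = 1/(1 − MPC), MPC = 1 − 1/k = 1 − ΔG/ΔY = 1 − 114/237.5 = 0.52.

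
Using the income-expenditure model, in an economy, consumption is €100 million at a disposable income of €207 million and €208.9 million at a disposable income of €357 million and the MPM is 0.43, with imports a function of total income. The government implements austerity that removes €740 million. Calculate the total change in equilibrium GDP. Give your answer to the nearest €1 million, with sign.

MPC = ΔC/ΔYd = (208.9 − 100)/(357 − 207) = 108.9/150 = 0.726.
Expenditure multiplier = 1/(1 − c + m) = 1/(1 − 0.726 + 0.43) = 1/0.704 ≈ 1.42.
ΔY = k × ΔG = (−€740 million) / 0.704 ≈ −€1,051 million.

−€1,051 million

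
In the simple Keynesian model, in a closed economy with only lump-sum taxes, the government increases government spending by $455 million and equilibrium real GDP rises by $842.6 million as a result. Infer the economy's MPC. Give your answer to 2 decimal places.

0.46

Implied spending multiplier k = ΔY/ΔG = 842.6/455 ≈ 1.8519.
Since k = 1/(1 − MPC), MPC = 1 − 1/k = 1 − ΔG/ΔY = 1 − 455/842.6 ≈ 0.46.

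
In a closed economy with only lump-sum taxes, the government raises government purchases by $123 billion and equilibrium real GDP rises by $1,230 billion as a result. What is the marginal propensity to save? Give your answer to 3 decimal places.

Implied spending multiplier k = ΔY/ΔG = 1,230/123 = 10.
Since k = 1/(1 − MPC), MPC = 1 − 1/k = 1 − ΔG/ΔY = 1 − 123/1,230 = 0.900.
MPS = 1 − MPC = 0.100.

0.100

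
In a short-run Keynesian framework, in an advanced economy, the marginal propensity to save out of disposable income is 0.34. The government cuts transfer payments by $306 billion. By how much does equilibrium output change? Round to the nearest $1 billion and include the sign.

−$594 billion

MPC = 1 − MPS = 1 − 0.34 = 0.66.
The transfer change shifts disposable income by −$306 billion, so first-round consumption changes by c·ΔTR = 0.66 × (−$306 billion) = −$201.96 billion.
Expenditure multiplier = 1/(1 − MPC) = 1/(1 − 0.66) = 1/0.34 ≈ 2.941.
The transfer multiplier is c × k ≈ 1.941, so ΔY = k × (c·ΔTR) = (−$201.96 billion) / 0.34 = −$594 billion.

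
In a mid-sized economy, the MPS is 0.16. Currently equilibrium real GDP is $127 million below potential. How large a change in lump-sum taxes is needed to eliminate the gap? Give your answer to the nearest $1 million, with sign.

MPC = 1 − MPS = 1 − 0.16 = 0.84.
Spending multiplier = 1/(1 − MPC) = 1/(1 − 0.84) = 1/0.16 = 6.25.
Tax multiplier = −c·k = −0.84/0.16 = −5.25. Need ΔY = +$127 million, so ΔT = ΔY/(−c·k) = −(+$127 million) × 0.16 / 0.84 ≈ −$24 million.
The government should cut lump-sum taxes by $24 million.

−$24 million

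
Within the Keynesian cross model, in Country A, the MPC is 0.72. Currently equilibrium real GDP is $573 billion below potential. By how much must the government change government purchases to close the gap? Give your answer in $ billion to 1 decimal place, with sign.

+$160.4 billion

Spending multiplier = 1/(1 − MPC) = 1/(1 − 0.72) = 1/0.28 ≈ 3.571.
Need ΔY = +$573 billion, so ΔG = ΔY/k = (+$573 billion) × 0.28 ≈ +$160.4 billion.
The government should increase government purchases by $160.4 billion.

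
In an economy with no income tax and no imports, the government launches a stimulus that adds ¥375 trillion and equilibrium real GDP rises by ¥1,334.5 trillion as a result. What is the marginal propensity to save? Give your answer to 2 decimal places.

Implied spending multiplier k = ΔY/ΔG = 1,334.5/375 ≈ 3.5587.
Since k = 1/(1 − MPC), MPC = 1 − 1/k = 1 − ΔG/ΔY = 1 − 375/1,334.5 ≈ 0.72.
MPS = 1 − MPC = 0.28.

0.28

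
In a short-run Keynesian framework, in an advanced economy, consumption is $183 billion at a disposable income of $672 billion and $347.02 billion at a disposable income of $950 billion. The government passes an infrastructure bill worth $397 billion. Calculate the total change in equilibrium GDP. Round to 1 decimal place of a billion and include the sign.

MPC = ΔC/ΔYd = (347.02 − 183)/(950 − 672) = 164.02/278 = 0.59.
Government-spending multiplier = 1/(1 − MPC) = 1/(1 − 0.59) = 1/0.41 ≈ 2.439.
ΔY = k × ΔG = (+$397 billion) / 0.41 ≈ +$968.3 billion.

+$968.3 billion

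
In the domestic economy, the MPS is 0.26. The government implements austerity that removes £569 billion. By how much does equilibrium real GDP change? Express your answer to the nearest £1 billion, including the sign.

MPC = 1 − MPS = 1 − 0.26 = 0.74.
Expenditure multiplier = 1/(1 − MPC) = 1/(1 − 0.74) = 1/0.26 ≈ 3.846.
ΔY = k × ΔG = (−£569 billion) / 0.26 ≈ −£2,188 billion.

−£2,188 billion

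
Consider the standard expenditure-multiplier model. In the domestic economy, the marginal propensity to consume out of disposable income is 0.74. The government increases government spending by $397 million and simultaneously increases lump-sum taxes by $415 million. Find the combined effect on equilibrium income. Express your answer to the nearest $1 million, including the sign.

+$346 million

Expenditure multiplier = 1/(1 − MPC) = 1/(1 − 0.74) = 1/0.26 ≈ 3.846.
ΔG contributes k·ΔG = (+$397 million) / 0.26 ≈ +$1,526.9 million.
ΔT of +$415 million changes first-round spending by −c·ΔT = −$307.1 million, contributing k·(−c·ΔT) = (−$307.1 million) / 0.26 ≈ −$1,181.2 million.
Net ΔY = k(ΔG − c·ΔT) = (+$89.9 million) / 0.26 ≈ +$346 million.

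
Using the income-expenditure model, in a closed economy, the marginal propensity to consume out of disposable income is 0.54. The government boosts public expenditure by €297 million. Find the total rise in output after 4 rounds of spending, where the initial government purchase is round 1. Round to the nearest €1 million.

€591 million

Round 1 adds ΔG = €297 million; each later round is MPC = 0.54 times the previous.
After 4 rounds: 297 + 160.38 + 86.6052 + 46.766808 = ΔG·(1 − c^4)/(1 − c) = 297 × (1 − 0.08503056)/0.46 ≈ €591 million.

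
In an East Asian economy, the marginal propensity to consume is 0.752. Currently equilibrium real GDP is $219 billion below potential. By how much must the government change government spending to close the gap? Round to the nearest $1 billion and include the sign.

+$54 billion

Spending multiplier = 1/(1 − MPC) = 1/(1 − 0.752) = 1/0.248 ≈ 4.032.
Need ΔY = +$219 billion, so ΔG = ΔY/k = (+$219 billion) × 0.248 ≈ +$54 billion.
The government should increase government spending by $54 billion.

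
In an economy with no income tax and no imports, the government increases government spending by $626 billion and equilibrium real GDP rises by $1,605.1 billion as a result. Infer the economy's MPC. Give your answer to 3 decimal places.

Implied spending multiplier k = ΔY/ΔG = 1,605.1/626 ≈ 2.5641.
Since k = 1/(1 − MPC), MPC = 1 − 1/k = 1 − ΔG/ΔY = 1 − 626/1,605.1 ≈ 0.610.

0.610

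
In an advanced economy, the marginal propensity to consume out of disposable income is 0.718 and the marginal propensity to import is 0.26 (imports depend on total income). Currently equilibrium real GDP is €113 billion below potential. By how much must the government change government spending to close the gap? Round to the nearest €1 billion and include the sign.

+€61 billion

Spending multiplier = 1/(1 − c + m) = 1/(1 − 0.718 + 0.26) = 1/0.542 ≈ 1.845.
Need ΔY = +€113 billion, so ΔG = ΔY/k = (+€113 billion) × 0.542 ≈ +€61 billion.
The government should increase government spending by €61 billion.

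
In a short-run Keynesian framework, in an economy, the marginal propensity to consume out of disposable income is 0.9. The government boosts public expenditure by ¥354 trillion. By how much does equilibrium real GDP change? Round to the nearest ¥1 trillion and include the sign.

+¥3,540 trillion

Government-spending multiplier = 1/(1 − MPC) = 1/(1 − 0.9) = 1/0.1 = 10.
ΔY = k × ΔG = (+¥354 trillion) / 0.1 = +¥3,540 trillion.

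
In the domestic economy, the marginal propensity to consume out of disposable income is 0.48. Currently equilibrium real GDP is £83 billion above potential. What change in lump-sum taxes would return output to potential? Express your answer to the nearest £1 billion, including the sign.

Spending multiplier = 1/(1 − MPC) = 1/(1 − 0.48) = 1/0.52 ≈ 1.923.
Tax multiplier = −c·k = −0.48/0.52 ≈ −0.923. Need ΔY = −£83 billion, so ΔT = ΔY/(−c·k) = −(−£83 billion) × 0.52 / 0.48 ≈ +£90 billion.
The government should raise lump-sum taxes by £90 billion.

+£90 billion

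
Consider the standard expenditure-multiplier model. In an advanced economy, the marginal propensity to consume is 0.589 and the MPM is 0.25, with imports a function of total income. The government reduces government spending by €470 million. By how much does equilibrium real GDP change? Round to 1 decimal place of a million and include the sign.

Spending multiplier = 1/(1 − c + m) = 1/(1 − 0.589 + 0.25) = 1/0.661 ≈ 1.513.
ΔY = k × ΔG = (−€470 million) / 0.661 ≈ −€711 million.

−€711.0 million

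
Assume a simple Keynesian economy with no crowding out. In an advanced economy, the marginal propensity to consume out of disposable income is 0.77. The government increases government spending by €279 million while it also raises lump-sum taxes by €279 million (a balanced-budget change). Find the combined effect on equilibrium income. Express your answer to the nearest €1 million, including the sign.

+€279 million

Expenditure multiplier = 1/(1 − MPC) = 1/(1 − 0.77) = 1/0.23 ≈ 4.348.
ΔG contributes k·ΔG = (+€279 million) / 0.23 ≈ +€1,213 million.
ΔT of +€279 million changes first-round spending by −c·ΔT = −€214.83 million, contributing k·(−c·ΔT) = (−€214.83 million) / 0.23 ≈ −€934 million.
With ΔG = ΔT and no other leakages, the balanced-budget multiplier is 1, so ΔY = ΔG = +€279 million.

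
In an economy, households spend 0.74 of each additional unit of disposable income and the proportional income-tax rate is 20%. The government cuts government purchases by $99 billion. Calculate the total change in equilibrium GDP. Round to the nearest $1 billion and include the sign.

Expenditure multiplier = 1/(1 − c(1−t)) = 1/(1 − 0.74×0.8) = 1/0.408 ≈ 2.451.
ΔY = k × ΔG = (−$99 billion) / 0.408 ≈ −$243 billion.

−$243 billion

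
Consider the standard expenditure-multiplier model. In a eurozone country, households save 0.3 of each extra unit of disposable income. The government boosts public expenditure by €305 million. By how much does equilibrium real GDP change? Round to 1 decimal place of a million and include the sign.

MPC = 1 − MPS = 1 − 0.3 = 0.7.
Spending multiplier = 1/(1 − MPC) = 1/(1 − 0.7) = 1/0.3 ≈ 3.333.
ΔY = k × ΔG = (+€305 million) / 0.3 ≈ +€1,016.7 million.

+€1,016.7 million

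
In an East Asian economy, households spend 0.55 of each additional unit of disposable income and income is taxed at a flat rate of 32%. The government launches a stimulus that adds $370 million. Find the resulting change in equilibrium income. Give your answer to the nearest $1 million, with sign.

Expenditure multiplier = 1/(1 − c(1−t)) = 1/(1 − 0.55×0.68) = 1/0.626 ≈ 1.597.
ΔY = k × ΔG = (+$370 million) / 0.626 ≈ +$591 million.

+$591 million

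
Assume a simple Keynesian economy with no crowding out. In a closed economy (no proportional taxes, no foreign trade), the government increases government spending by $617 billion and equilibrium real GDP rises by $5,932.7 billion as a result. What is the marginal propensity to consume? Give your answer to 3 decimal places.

Implied spending multiplier k = ΔY/ΔG = 5,932.7/617 ≈ 9.6154.
Since k = 1/(1 − MPC), MPC = 1 − 1/k = 1 − ΔG/ΔY = 1 − 617/5,932.7 ≈ 0.896.

0.896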